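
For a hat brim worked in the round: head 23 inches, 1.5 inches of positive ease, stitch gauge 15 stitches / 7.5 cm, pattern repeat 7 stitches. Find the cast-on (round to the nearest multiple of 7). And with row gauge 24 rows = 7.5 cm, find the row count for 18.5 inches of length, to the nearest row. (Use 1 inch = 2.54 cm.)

Finished = 23 + 1.5 = 24.5 inches.
24.5 inches × 2.54 = 62.23 cm.
15/7.5 = 2 sts per cm; 62.23 × 2 = 124.46 sts.
Nearest multiple of 7 → 126.
18.5 inches = 46.99 cm; × 3.2 = 150.37 → 150 rows.

Cast on 126 stitches; work 150 rows.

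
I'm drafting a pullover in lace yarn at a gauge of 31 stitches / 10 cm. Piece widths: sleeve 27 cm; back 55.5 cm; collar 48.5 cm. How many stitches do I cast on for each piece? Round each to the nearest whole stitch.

Rate = 31/10 = 3.1 sts per cm.
sleeve: 27 × 3.1 = 83.70 → 84.
back: 55.5 × 3.1 = 172.05 → 172.
collar: 48.5 × 3.1 = 150.35 → 150.

sleeve 84; back 172; collar 150.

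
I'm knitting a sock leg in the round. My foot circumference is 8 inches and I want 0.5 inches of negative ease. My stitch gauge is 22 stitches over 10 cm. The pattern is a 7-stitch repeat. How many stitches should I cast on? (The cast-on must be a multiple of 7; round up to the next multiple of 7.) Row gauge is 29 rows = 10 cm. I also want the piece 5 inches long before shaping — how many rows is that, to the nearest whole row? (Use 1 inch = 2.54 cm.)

Cast on 42 stitches; work 37 rows.

Finished = 8 − 0.5 = 7.5 inches.
7.5 inches × 2.54 = 19.05 cm.
22/10 = 2.2 sts per cm; 19.05 × 2.2 = 41.91 sts.
Next multiple of 7 → 42.
5 inches = 12.70 cm; × 2.9 = 36.83 → 37 rows.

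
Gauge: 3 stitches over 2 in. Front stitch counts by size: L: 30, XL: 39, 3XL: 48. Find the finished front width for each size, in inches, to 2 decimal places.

L 20.00 inches; XL 26.00 inches; 3XL 32.00 inches.

3/2 = 1.5 sts per in.
L: 30 / 1.5 = 20.000 → 20.00 in.
XL: 39 / 1.5 = 26.000 → 26.00 in.
3XL: 48 / 1.5 = 32.000 → 32.00 in.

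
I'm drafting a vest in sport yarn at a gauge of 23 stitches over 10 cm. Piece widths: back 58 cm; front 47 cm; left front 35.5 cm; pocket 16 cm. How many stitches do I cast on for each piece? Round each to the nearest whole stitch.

back 133; front 108; left front 82; pocket 37.

Rate = 23/10 = 2.3 sts per cm.
back: 58 × 2.3 = 133.40 → 133.
front: 47 × 2.3 = 108.10 → 108.
left front: 35.5 × 2.3 = 81.65 → 82.
pocket: 16 × 2.3 = 36.80 → 37.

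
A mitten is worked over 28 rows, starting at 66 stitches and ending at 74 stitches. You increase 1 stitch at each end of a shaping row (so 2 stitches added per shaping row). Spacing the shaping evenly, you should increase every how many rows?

Increase every 7th row.

Stitches to add: |74 − 66| = 8.
Shaping rows needed: 8 / 2 = 4.
28 rows / 4 = every 7 rows.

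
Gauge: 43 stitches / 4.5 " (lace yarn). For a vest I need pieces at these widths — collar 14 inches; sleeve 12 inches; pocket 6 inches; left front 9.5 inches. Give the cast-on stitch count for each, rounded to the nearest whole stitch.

collar 134; sleeve 115; pocket 57; left front 91.

Rate = 43/4.5 = 9.556 sts per in.
collar: 14 × 9.556 = 133.78 → 134.
sleeve: 12 × 9.556 = 114.67 → 115.
pocket: 6 × 9.556 = 57.33 → 57.
left front: 9.5 × 9.556 = 90.78 → 91.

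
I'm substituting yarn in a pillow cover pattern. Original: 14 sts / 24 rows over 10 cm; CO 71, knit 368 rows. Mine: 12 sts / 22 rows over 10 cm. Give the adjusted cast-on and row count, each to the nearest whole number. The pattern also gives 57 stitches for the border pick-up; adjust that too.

Stitches: 71 × 12/14 = 60.86 → 61.
Rows: 368 × 22/24 = 337.33 → 337.
border pick-up: 57 × 12/14 = 48.86 → 49.

Cast on 61 stitches; work 337 rows; border pick-up 49 stitches.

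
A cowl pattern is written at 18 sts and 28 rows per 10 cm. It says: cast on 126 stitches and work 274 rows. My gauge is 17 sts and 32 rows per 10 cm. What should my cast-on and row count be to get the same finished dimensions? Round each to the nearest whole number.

Cast on 119 stitches; work 313 rows.

Stitches: 126 × 17/18 = 119.00 → 119.
Rows: 274 × 32/28 = 313.14 → 313.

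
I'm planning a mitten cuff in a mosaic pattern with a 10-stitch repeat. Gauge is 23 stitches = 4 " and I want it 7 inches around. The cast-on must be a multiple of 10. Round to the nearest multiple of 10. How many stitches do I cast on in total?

23 / 4 = 5.75 sts per inch.
7 × 5.75 = 40.25 sts.
Nearest multiple of 10: 40.

40 stitches.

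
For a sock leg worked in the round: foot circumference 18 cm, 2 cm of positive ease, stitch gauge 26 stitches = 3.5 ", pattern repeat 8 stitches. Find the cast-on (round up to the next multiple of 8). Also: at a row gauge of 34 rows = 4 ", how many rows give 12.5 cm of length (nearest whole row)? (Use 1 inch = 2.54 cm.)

Finished = 18 + 2 = 20 cm.
20 cm × 1/2.54 = 7.87 inches.
26/3.5 = 7.429 sts per in; 7.87 × 7.429 = 58.49 sts.
Next multiple of 8 → 64.
12.5 cm = 4.92 inches; × 8.5 = 41.83 → 42 rows.

Cast on 64 stitches; work 42 rows.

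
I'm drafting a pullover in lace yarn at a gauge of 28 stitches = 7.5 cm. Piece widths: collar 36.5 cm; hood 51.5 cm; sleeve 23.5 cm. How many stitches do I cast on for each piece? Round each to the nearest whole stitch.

collar 136; hood 192; sleeve 88.

Rate = 28/7.5 = 3.733 sts per cm.
collar: 36.5 × 3.733 = 136.27 → 136.
hood: 51.5 × 3.733 = 192.27 → 192.
sleeve: 23.5 × 3.733 = 87.73 → 88.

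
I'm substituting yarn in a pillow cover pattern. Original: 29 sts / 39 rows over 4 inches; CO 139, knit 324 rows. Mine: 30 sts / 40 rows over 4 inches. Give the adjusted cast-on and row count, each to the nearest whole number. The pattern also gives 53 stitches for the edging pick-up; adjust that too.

Cast on 144 stitches; work 332 rows; edging pick-up 55 stitches.

Stitches: 139 × 30/29 = 143.79 → 144.
Rows: 324 × 40/39 = 332.31 → 332.
edging pick-up: 53 × 30/29 = 54.83 → 55.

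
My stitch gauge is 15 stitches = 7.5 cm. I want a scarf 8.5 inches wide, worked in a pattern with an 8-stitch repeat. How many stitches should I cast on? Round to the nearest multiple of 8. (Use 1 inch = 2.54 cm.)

8.5 in = 8.5 × 2.54 = 21.59 cm.
15 / 7.5 = 2 sts/cm.
21.59 × 2 = 43.18 sts.
→ 40.

40 stitches.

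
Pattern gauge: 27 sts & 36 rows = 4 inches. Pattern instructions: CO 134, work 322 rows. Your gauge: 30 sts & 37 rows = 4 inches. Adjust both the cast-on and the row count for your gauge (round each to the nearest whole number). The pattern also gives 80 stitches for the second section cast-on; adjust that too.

Stitches: 134 × 30/27 = 148.89 → 149.
Rows: 322 × 37/36 = 330.94 → 331.
second section cast-on: 80 × 30/27 = 88.89 → 89.

Cast on 149 stitches; work 331 rows; second section cast-on 89 stitches.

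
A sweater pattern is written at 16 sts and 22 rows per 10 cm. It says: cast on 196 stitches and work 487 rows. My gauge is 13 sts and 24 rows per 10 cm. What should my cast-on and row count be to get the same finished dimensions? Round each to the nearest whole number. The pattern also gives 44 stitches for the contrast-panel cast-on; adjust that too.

Cast on 159 stitches; work 531 rows; contrast-panel cast-on 36 stitches.

Stitches: 196 × 13/16 = 159.25 → 159.
Rows: 487 × 24/22 = 531.27 → 531.
contrast-panel cast-on: 44 × 13/16 = 35.75 → 36.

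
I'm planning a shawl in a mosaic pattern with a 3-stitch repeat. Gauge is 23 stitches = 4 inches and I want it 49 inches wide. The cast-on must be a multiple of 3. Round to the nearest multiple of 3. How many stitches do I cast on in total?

23 / 4 = 5.75 sts per inch.
49 × 5.75 = 281.75 sts.
Nearest multiple of 3: 282.

CO 282 sts.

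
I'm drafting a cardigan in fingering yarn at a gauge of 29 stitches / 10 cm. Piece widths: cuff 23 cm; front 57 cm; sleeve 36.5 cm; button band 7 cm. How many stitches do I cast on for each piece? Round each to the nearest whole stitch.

cuff 67; front 165; sleeve 106; button band 20.

Rate = 29/10 = 2.9 sts per cm.
cuff: 23 × 2.9 = 66.70 → 67.
front: 57 × 2.9 = 165.30 → 165.
sleeve: 36.5 × 2.9 = 105.85 → 106.
button band: 7 × 2.9 = 20.30 → 20.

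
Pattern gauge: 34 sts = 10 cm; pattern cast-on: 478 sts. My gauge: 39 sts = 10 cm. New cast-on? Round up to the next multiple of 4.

CO 552 sts.

Scale factor = 39 / 34 = 1.147.
478 × 39 / 34 = 548.29 sts.
→ 552 sts.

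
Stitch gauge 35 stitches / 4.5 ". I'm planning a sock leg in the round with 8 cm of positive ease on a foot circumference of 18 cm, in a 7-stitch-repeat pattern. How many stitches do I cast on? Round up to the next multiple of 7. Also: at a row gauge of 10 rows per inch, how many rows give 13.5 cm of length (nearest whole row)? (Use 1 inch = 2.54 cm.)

Cast on 84 stitches; work 53 rows.

Finished = 18 + 8 = 26 cm.
26 cm × 1/2.54 = 10.24 inches.
35/4.5 = 7.778 sts per in; 10.24 × 7.778 = 79.62 sts.
Next multiple of 7 → 84.
13.5 cm = 5.31 inches; × 10 = 53.15 → 53 rows.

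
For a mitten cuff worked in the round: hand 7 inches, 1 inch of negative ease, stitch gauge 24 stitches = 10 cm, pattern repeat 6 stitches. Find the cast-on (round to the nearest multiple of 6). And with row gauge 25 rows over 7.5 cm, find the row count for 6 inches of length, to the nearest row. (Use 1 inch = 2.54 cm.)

Cast on 36 stitches; work 51 rows.

Finished = 7 − 1 = 6 inches.
6 inches × 2.54 = 15.24 cm.
24/10 = 2.4 sts per cm; 15.24 × 2.4 = 36.58 sts.
Nearest multiple of 6 → 36.
6 inches = 15.24 cm; × 3.333 = 50.80 → 51 rows.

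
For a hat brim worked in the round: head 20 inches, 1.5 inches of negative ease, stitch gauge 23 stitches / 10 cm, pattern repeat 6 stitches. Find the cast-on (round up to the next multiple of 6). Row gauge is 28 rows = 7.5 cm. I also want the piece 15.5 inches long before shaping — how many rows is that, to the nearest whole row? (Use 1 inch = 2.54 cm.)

Cast on 114 stitches; work 147 rows.

Finished = 20 − 1.5 = 18.5 inches.
18.5 inches × 2.54 = 46.99 cm.
23/10 = 2.3 sts per cm; 46.99 × 2.3 = 108.08 sts.
Next multiple of 6 → 114.
15.5 inches = 39.37 cm; × 3.733 = 146.98 → 147 rows.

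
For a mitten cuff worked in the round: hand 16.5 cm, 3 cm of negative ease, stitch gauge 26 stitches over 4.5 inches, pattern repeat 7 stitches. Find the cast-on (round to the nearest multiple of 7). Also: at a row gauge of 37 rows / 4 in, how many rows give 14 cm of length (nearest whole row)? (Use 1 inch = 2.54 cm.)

Cast on 28 stitches; work 51 rows.

Finished = 16.5 − 3 = 13.5 cm.
13.5 cm × 1/2.54 = 5.31 inches.
26/4.5 = 5.778 sts per in; 5.31 × 5.778 = 30.71 sts.
Nearest multiple of 7 → 28.
14 cm = 5.51 inches; × 9.25 = 50.98 → 51 rows.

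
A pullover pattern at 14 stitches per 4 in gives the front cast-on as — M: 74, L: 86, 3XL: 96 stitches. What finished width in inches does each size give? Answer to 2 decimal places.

M 21.14 inches; L 24.57 inches; 3XL 27.43 inches.

14/4 = 3.5 sts per in.
M: 74 / 3.5 = 21.143 → 21.14 in.
L: 86 / 3.5 = 24.571 → 24.57 in.
3XL: 96 / 3.5 = 27.429 → 27.43 in.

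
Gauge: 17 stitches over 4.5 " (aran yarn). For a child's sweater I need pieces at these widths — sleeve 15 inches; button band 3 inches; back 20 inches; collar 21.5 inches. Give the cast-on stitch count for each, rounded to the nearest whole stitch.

Rate = 17/4.5 = 3.778 sts per in.
sleeve: 15 × 3.778 = 56.67 → 57.
button band: 3 × 3.778 = 11.33 → 11.
back: 20 × 3.778 = 75.56 → 76.
collar: 21.5 × 3.778 = 81.22 → 81.

sleeve 57; button band 11; back 76; collar 81.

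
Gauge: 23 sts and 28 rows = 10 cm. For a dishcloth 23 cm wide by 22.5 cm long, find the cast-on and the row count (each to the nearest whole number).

Stitch gauge = 23/10 = 2.3 sts/cm; 23 × 2.3 = 52.90 → 53 sts.
Row gauge = 28/10 = 2.8 rows/cm; 22.5 × 2.8 = 63.00 → 63 rows.

Cast on 53 stitches and work 63 rows.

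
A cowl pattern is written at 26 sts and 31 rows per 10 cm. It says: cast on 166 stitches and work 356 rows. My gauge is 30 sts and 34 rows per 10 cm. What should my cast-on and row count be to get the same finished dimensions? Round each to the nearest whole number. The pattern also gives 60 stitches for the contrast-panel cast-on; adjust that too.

Cast on 192 stitches; work 390 rows; contrast-panel cast-on 69 stitches.

Stitches: 166 × 30/26 = 191.54 → 192.
Rows: 356 × 34/31 = 390.45 → 390.
contrast-panel cast-on: 60 × 30/26 = 69.23 → 69.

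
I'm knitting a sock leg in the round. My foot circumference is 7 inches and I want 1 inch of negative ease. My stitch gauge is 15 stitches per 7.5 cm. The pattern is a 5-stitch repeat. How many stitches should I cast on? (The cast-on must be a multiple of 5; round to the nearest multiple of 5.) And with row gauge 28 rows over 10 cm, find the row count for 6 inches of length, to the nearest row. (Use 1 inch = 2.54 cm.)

Finished = 7 − 1 = 6 inches.
6 inches × 2.54 = 15.24 cm.
15/7.5 = 2 sts per cm; 15.24 × 2 = 30.48 sts.
Nearest multiple of 5 → 30.
6 inches = 15.24 cm; × 2.8 = 42.67 → 43 rows.

Cast on 30 stitches; work 43 rows.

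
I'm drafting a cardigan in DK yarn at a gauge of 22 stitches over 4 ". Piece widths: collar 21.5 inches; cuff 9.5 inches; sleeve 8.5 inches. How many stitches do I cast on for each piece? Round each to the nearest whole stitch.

collar 118; cuff 52; sleeve 47.

Rate = 22/4 = 5.5 sts per in.
collar: 21.5 × 5.5 = 118.25 → 118.
cuff: 9.5 × 5.5 = 52.25 → 52.
sleeve: 8.5 × 5.5 = 46.75 → 47.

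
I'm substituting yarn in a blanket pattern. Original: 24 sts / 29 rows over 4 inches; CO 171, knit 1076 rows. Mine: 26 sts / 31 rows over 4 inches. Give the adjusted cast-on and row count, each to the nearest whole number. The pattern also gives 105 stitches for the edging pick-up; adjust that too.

Cast on 185 stitches; work 1150 rows; edging pick-up 114 stitches.

Stitches: 171 × 26/24 = 185.25 → 185.
Rows: 1076 × 31/29 = 1150.21 → 1150.
edging pick-up: 105 × 26/24 = 113.75 → 114.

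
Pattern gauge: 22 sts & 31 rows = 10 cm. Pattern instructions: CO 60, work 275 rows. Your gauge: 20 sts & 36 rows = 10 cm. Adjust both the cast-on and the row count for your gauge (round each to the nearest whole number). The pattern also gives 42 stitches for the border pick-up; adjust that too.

Cast on 55 stitches; work 319 rows; border pick-up 38 stitches.

Stitches: 60 × 20/22 = 54.55 → 55.
Rows: 275 × 36/31 = 319.35 → 319.
border pick-up: 42 × 20/22 = 38.18 → 38.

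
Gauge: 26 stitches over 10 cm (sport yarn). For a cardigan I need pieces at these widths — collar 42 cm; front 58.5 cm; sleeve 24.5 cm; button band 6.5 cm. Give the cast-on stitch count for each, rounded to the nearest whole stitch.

collar 109; front 152; sleeve 64; button band 17.

Rate = 26/10 = 2.6 sts per cm.
collar: 42 × 2.6 = 109.20 → 109.
front: 58.5 × 2.6 = 152.10 → 152.
sleeve: 24.5 × 2.6 = 63.70 → 64.
button band: 6.5 × 2.6 = 16.90 → 17.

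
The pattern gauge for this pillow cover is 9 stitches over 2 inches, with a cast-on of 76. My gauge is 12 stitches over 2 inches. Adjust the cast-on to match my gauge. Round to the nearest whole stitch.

101 stitches.

Scale factor = 12 / 9 = 1.333.
76 × 12 / 9 = 101.33 sts.
→ 101 sts.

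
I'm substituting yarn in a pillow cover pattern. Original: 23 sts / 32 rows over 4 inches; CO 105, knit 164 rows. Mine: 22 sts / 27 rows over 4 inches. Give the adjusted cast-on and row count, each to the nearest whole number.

Stitches: 105 × 22/23 = 100.43 → 100.
Rows: 164 × 27/32 = 138.38 → 138.

Cast on 100 stitches; work 138 rows.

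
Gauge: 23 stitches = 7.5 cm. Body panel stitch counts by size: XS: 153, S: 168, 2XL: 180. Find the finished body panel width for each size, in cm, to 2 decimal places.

XS 49.89 cm; S 54.78 cm; 2XL 58.70 cm.

23/7.5 = 3.067 sts per cm.
XS: 153 / 3.067 = 49.891 → 49.89 cm.
S: 168 / 3.067 = 54.783 → 54.78 cm.
2XL: 180 / 3.067 = 58.696 → 58.70 cm.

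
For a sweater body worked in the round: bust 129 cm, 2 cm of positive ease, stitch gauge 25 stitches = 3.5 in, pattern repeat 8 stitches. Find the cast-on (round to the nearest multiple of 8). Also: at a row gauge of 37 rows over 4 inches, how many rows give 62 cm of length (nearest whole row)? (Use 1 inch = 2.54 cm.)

Cast on 368 stitches; work 226 rows.

Finished = 129 + 2 = 131 cm.
131 cm × 1/2.54 = 51.57 inches.
25/3.5 = 7.143 sts per in; 51.57 × 7.143 = 368.39 sts.
Nearest multiple of 8 → 368.
62 cm = 24.41 inches; × 9.25 = 225.79 → 226 rows.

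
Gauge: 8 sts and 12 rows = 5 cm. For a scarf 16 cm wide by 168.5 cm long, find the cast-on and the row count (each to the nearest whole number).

Stitch gauge = 8/5 = 1.6 sts/cm; 16 × 1.6 = 25.60 → 26 sts.
Row gauge = 12/5 = 2.4 rows/cm; 168.5 × 2.4 = 404.40 → 404 rows.

Cast on 26 stitches and work 404 rows.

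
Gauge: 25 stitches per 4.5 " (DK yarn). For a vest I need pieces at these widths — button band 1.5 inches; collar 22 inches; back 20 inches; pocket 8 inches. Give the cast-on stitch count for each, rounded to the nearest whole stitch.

button band 8; collar 122; back 111; pocket 44.

Rate = 25/4.5 = 5.556 sts per in.
button band: 1.5 × 5.556 = 8.33 → 8.
collar: 22 × 5.556 = 122.22 → 122.
back: 20 × 5.556 = 111.11 → 111.
pocket: 8 × 5.556 = 44.44 → 44.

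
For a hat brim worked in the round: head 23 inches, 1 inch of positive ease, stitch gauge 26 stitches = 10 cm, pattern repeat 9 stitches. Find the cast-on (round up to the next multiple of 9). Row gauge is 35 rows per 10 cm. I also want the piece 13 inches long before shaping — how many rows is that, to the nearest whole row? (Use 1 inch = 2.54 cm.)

Finished = 23 + 1 = 24 inches.
24 inches × 2.54 = 60.96 cm.
26/10 = 2.6 sts per cm; 60.96 × 2.6 = 158.50 sts.
Next multiple of 9 → 162.
13 inches = 33.02 cm; × 3.5 = 115.57 → 116 rows.

Cast on 162 stitches; work 116 rows.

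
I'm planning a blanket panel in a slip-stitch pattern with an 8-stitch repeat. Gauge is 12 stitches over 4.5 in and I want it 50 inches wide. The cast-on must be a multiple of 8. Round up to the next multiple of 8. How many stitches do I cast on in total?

12 / 4.5 = 2.667 sts per inch.
50 × 2.667 = 133.33 sts.
Next multiple of 8: 136.

136 stitches.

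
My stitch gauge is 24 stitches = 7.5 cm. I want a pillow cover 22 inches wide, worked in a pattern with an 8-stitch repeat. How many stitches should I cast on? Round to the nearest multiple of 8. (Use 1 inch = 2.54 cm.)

22 in = 22 × 2.54 = 55.88 cm.
24 / 7.5 = 3.2 sts/cm.
55.88 × 3.2 = 178.82 sts.
→ 176.

CO 176 sts.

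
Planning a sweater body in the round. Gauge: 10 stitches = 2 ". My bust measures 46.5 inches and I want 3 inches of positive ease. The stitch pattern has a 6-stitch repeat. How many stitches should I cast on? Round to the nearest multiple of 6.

246 stitches.

Finished = 46.5 + 3 = 49.5 inches.
10 / 2 = 5 sts/in.
49.5 × 5 = 247.50 sts.
Nearest multiple of 6: 246.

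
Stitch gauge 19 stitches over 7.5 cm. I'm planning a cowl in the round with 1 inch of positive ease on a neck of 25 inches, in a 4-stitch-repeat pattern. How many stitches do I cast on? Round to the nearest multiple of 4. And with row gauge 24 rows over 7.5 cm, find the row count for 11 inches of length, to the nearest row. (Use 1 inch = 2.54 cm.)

Finished = 25 + 1 = 26 inches.
26 inches × 2.54 = 66.04 cm.
19/7.5 = 2.533 sts per cm; 66.04 × 2.533 = 167.30 sts.
Nearest multiple of 4 → 168.
11 inches = 27.94 cm; × 3.2 = 89.41 → 89 rows.

Cast on 168 stitches; work 89 rows.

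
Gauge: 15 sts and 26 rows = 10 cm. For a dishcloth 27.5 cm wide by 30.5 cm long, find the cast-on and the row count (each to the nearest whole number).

Cast on 41 stitches and work 79 rows.

Stitch gauge = 15/10 = 1.5 sts/cm; 27.5 × 1.5 = 41.25 → 41 sts.
Row gauge = 26/10 = 2.6 rows/cm; 30.5 × 2.6 = 79.30 → 79 rows.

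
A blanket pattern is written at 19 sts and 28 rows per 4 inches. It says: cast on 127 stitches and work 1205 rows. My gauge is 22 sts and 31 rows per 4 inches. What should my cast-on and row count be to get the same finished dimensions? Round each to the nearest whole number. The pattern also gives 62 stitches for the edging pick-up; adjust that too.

Stitches: 127 × 22/19 = 147.05 → 147.
Rows: 1205 × 31/28 = 1334.11 → 1334.
edging pick-up: 62 × 22/19 = 71.79 → 72.

Cast on 147 stitches; work 1334 rows; edging pick-up 72 stitches.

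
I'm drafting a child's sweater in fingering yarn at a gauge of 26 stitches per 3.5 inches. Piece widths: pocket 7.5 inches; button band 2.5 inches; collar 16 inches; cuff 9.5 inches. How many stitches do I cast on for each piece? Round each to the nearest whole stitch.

Rate = 26/3.5 = 7.429 sts per in.
pocket: 7.5 × 7.429 = 55.71 → 56.
button band: 2.5 × 7.429 = 18.57 → 19.
collar: 16 × 7.429 = 118.86 → 119.
cuff: 9.5 × 7.429 = 70.57 → 71.

pocket 56; button band 19; collar 119; cuff 71.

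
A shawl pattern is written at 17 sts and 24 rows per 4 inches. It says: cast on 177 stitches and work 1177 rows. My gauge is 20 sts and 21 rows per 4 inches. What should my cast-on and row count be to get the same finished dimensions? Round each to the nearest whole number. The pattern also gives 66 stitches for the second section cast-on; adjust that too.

Cast on 208 stitches; work 1030 rows; second section cast-on 78 stitches.

Stitches: 177 × 20/17 = 208.24 → 208.
Rows: 1177 × 21/24 = 1029.88 → 1030.
second section cast-on: 66 × 20/17 = 77.65 → 78.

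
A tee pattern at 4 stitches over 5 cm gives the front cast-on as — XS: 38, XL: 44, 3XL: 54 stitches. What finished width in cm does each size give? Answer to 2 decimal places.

XS 47.50 cm; XL 55.00 cm; 3XL 67.50 cm.

4/5 = 0.8 sts per cm.
XS: 38 / 0.8 = 47.500 → 47.50 cm.
XL: 44 / 0.8 = 55.000 → 55.00 cm.
3XL: 54 / 0.8 = 67.500 → 67.50 cm.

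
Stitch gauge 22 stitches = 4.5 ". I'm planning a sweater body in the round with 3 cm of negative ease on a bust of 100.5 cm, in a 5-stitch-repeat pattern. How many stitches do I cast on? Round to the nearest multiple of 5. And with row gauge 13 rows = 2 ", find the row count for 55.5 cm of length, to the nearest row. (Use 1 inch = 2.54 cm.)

Finished = 100.5 − 3 = 97.5 cm.
97.5 cm × 1/2.54 = 38.39 inches.
22/4.5 = 4.889 sts per in; 38.39 × 4.889 = 187.66 sts.
Nearest multiple of 5 → 190.
55.5 cm = 21.85 inches; × 6.5 = 142.03 → 142 rows.

Cast on 190 stitches; work 142 rows.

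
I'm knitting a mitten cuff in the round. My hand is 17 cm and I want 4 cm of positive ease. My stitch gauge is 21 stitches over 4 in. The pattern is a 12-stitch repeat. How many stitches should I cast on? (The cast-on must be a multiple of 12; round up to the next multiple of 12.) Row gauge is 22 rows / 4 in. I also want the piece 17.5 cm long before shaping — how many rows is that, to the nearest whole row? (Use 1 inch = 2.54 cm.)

Finished = 17 + 4 = 21 cm.
21 cm × 1/2.54 = 8.27 inches.
21/4 = 5.25 sts per in; 8.27 × 5.25 = 43.41 sts.
Next multiple of 12 → 48.
17.5 cm = 6.89 inches; × 5.5 = 37.89 → 38 rows.

Cast on 48 stitches; work 38 rows.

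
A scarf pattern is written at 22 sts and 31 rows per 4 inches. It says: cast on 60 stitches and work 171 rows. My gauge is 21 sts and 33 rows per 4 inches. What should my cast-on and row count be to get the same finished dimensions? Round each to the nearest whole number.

Stitches: 60 × 21/22 = 57.27 → 57.
Rows: 171 × 33/31 = 182.03 → 182.

Cast on 57 stitches; work 182 rows.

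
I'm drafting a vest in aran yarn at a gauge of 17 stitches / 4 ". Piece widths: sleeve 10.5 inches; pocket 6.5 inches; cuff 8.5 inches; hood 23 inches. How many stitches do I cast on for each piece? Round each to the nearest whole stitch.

sleeve 45; pocket 28; cuff 36; hood 98.

Rate = 17/4 = 4.25 sts per in.
sleeve: 10.5 × 4.25 = 44.62 → 45.
pocket: 6.5 × 4.25 = 27.62 → 28.
cuff: 8.5 × 4.25 = 36.12 → 36.
hood: 23 × 4.25 = 97.75 → 98.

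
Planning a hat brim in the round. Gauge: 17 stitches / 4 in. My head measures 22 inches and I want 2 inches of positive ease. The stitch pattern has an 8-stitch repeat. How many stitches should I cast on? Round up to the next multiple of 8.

Finished = 22 + 2 = 24 inches.
17 / 4 = 4.25 sts/in.
24 × 4.25 = 102.00 sts.
Next multiple of 8: 104.

Cast on 104 stitches.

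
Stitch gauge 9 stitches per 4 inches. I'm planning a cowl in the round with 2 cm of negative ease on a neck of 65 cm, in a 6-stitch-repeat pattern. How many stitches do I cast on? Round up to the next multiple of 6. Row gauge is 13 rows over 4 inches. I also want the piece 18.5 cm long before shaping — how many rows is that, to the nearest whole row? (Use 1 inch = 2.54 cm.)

Cast on 60 stitches; work 24 rows.

Finished = 65 − 2 = 63 cm.
63 cm × 1/2.54 = 24.80 inches.
9/4 = 2.25 sts per in; 24.80 × 2.25 = 55.81 sts.
Next multiple of 6 → 60.
18.5 cm = 7.28 inches; × 3.25 = 23.67 → 24 rows.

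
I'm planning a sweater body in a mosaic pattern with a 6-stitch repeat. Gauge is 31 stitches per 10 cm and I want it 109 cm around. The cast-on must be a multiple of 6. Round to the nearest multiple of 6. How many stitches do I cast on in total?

CO 336 sts.

31 / 10 = 3.1 sts per cm.
109 × 3.1 = 337.90 sts.
Nearest multiple of 6: 336.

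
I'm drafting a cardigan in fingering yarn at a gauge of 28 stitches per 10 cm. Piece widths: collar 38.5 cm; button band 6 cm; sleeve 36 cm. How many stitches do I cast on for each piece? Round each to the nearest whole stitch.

collar 108; button band 17; sleeve 101.

Rate = 28/10 = 2.8 sts per cm.
collar: 38.5 × 2.8 = 107.80 → 108.
button band: 6 × 2.8 = 16.80 → 17.
sleeve: 36 × 2.8 = 100.80 → 101.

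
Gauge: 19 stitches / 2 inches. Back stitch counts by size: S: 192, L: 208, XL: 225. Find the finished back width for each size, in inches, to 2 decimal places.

19/2 = 9.5 sts per in.
S: 192 / 9.5 = 20.211 → 20.21 in.
L: 208 / 9.5 = 21.895 → 21.89 in.
XL: 225 / 9.5 = 23.684 → 23.68 in.

S 20.21 inches; L 21.89 inches; XL 23.68 inches.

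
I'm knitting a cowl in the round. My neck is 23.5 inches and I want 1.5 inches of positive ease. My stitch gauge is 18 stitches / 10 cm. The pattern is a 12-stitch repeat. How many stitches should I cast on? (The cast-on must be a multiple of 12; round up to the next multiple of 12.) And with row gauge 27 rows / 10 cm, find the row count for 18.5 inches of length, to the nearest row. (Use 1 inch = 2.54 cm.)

Cast on 120 stitches; work 127 rows.

Finished = 23.5 + 1.5 = 25 inches.
25 inches × 2.54 = 63.50 cm.
18/10 = 1.8 sts per cm; 63.50 × 1.8 = 114.30 sts.
Next multiple of 12 → 120.
18.5 inches = 46.99 cm; × 2.7 = 126.87 → 127 rows.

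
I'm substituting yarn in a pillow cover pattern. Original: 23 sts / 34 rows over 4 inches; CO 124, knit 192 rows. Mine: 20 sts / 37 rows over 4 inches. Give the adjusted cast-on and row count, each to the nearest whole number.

Cast on 108 stitches; work 209 rows.

Stitches: 124 × 20/23 = 107.83 → 108.
Rows: 192 × 37/34 = 208.94 → 209.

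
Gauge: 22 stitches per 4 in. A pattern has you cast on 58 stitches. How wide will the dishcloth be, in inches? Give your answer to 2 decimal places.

22 stitches / 4 inch = 5.5 stitches per inch.
58 / 5.5 = 10.545 inches.

10.55 inches.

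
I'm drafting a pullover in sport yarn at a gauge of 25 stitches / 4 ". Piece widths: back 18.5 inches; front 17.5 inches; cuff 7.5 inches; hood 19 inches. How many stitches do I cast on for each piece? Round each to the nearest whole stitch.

back 116; front 109; cuff 47; hood 119.

Rate = 25/4 = 6.25 sts per in.
back: 18.5 × 6.25 = 115.62 → 116.
front: 17.5 × 6.25 = 109.38 → 109.
cuff: 7.5 × 6.25 = 46.88 → 47.
hood: 19 × 6.25 = 118.75 → 119.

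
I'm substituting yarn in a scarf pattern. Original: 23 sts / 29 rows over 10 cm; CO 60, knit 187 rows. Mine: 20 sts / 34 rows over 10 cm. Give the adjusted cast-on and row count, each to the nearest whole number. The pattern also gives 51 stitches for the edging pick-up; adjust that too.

Cast on 52 stitches; work 219 rows; edging pick-up 44 stitches.

Stitches: 60 × 20/23 = 52.17 → 52.
Rows: 187 × 34/29 = 219.24 → 219.
edging pick-up: 51 × 20/23 = 44.35 → 44.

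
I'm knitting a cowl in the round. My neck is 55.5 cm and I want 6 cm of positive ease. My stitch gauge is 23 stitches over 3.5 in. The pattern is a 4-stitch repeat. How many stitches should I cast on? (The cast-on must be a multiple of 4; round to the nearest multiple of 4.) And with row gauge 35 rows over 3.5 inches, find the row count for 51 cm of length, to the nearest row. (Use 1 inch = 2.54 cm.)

Finished = 55.5 + 6 = 61.5 cm.
61.5 cm × 1/2.54 = 24.21 inches.
23/3.5 = 6.571 sts per in; 24.21 × 6.571 = 159.11 sts.
Nearest multiple of 4 → 160.
51 cm = 20.08 inches; × 10 = 200.79 → 201 rows.

Cast on 160 stitches; work 201 rows.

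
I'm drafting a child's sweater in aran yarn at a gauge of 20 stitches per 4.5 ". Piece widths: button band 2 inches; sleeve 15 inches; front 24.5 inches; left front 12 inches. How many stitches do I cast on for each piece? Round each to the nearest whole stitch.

button band 9; sleeve 67; front 109; left front 53.

Rate = 20/4.5 = 4.444 sts per in.
button band: 2 × 4.444 = 8.89 → 9.
sleeve: 15 × 4.444 = 66.67 → 67.
front: 24.5 × 4.444 = 108.89 → 109.
left front: 12 × 4.444 = 53.33 → 53.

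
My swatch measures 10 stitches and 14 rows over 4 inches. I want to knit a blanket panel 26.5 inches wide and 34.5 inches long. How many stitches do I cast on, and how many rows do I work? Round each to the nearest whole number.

Cast on 66 stitches and work 121 rows.

Stitch gauge = 10/4 = 2.5 sts/in; 26.5 × 2.5 = 66.25 → 66 sts.
Row gauge = 14/4 = 3.5 rows/in; 34.5 × 3.5 = 120.75 → 121 rows.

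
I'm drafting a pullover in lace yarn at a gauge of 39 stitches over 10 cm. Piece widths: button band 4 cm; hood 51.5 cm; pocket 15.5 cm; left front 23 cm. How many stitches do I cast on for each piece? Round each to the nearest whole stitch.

Rate = 39/10 = 3.9 sts per cm.
button band: 4 × 3.9 = 15.60 → 16.
hood: 51.5 × 3.9 = 200.85 → 201.
pocket: 15.5 × 3.9 = 60.45 → 60.
left front: 23 × 3.9 = 89.70 → 90.

button band 16; hood 201; pocket 60; left front 90.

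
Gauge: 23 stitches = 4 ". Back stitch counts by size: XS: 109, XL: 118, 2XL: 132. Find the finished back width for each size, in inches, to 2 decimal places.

23/4 = 5.75 sts per in.
XS: 109 / 5.75 = 18.957 → 18.96 in.
XL: 118 / 5.75 = 20.522 → 20.52 in.
2XL: 132 / 5.75 = 22.957 → 22.96 in.

XS 18.96 inches; XL 20.52 inches; 2XL 22.96 inches.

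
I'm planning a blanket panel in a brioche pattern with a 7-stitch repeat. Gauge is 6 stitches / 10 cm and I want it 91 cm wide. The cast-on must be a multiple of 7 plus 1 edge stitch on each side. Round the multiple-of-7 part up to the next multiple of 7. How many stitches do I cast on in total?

CO 58 sts.

6 / 10 = 0.6 sts per cm.
91 × 0.6 = 54.60 sts.
Less 2 edge sts → 52.60 for the repeat.
Next multiple of 7: 56.
Add back 2 edge sts → 58.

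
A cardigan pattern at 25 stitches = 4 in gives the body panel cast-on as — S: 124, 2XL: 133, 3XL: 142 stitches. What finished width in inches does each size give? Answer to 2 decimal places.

S 19.84 inches; 2XL 21.28 inches; 3XL 22.72 inches.

25/4 = 6.25 sts per in.
S: 124 / 6.25 = 19.840 → 19.84 in.
2XL: 133 / 6.25 = 21.280 → 21.28 in.
3XL: 142 / 6.25 = 22.720 → 22.72 in.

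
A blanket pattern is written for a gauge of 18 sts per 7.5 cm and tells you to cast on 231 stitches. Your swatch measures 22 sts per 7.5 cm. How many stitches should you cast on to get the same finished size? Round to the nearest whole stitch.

Scale factor = 22 / 18 = 1.222.
231 × 22 / 18 = 282.33 sts.
→ 282 sts.

282 stitches.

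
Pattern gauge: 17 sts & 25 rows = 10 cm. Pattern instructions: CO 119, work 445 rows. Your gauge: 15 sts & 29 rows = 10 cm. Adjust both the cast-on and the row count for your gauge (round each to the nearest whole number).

Cast on 105 stitches; work 516 rows.

Stitches: 119 × 15/17 = 105.00 → 105.
Rows: 445 × 29/25 = 516.20 → 516.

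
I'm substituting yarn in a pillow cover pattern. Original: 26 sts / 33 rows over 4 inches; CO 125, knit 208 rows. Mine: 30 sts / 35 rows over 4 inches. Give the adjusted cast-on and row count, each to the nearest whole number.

Stitches: 125 × 30/26 = 144.23 → 144.
Rows: 208 × 35/33 = 220.61 → 221.

Cast on 144 stitches; work 221 rows.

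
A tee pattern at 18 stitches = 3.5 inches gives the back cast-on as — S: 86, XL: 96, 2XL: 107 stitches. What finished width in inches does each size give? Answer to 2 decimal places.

S 16.72 inches; XL 18.67 inches; 2XL 20.81 inches.

18/3.5 = 5.143 sts per in.
S: 86 / 5.143 = 16.722 → 16.72 in.
XL: 96 / 5.143 = 18.667 → 18.67 in.
2XL: 107 / 5.143 = 20.806 → 20.81 in.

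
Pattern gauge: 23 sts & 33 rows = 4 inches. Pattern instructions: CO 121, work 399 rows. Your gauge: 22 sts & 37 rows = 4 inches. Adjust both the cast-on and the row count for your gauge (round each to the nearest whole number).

Cast on 116 stitches; work 447 rows.

Stitches: 121 × 22/23 = 115.74 → 116.
Rows: 399 × 37/33 = 447.36 → 447.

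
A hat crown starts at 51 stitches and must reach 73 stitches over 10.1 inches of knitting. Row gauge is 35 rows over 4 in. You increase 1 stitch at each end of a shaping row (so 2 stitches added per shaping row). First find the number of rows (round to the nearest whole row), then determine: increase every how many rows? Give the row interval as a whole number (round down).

Rows = 10.1 × 8.75 = 88.4 → 88 rows.
Stitches to add: 22 → 11 shaping rows (at 2 st each).
88 / 11 = 8.00 → every 8 rows.

Increase every 8th row.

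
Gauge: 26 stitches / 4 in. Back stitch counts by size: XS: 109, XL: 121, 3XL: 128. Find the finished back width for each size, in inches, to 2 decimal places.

26/4 = 6.5 sts per in.
XS: 109 / 6.5 = 16.769 → 16.77 in.
XL: 121 / 6.5 = 18.615 → 18.62 in.
3XL: 128 / 6.5 = 19.692 → 19.69 in.

XS 16.77 inches; XL 18.62 inches; 3XL 19.69 inches.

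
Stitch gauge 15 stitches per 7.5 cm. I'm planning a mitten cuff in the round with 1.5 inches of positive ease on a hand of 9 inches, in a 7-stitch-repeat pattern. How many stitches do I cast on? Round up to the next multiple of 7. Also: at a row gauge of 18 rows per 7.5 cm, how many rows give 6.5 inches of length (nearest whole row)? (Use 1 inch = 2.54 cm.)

Finished = 9 + 1.5 = 10.5 inches.
10.5 inches × 2.54 = 26.67 cm.
15/7.5 = 2 sts per cm; 26.67 × 2 = 53.34 sts.
Next multiple of 7 → 56.
6.5 inches = 16.51 cm; × 2.4 = 39.62 → 40 rows.

Cast on 56 stitches; work 40 rows.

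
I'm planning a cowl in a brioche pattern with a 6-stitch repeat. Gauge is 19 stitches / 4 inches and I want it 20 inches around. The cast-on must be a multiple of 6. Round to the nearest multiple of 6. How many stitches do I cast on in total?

Cast on 96 stitches.

19 / 4 = 4.75 sts per inch.
20 × 4.75 = 95.00 sts.
Nearest multiple of 6: 96.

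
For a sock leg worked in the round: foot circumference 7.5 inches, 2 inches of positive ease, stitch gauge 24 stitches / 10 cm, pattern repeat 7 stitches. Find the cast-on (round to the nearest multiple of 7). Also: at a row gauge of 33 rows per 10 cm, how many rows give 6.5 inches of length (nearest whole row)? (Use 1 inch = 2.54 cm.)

Cast on 56 stitches; work 54 rows.

Finished = 7.5 + 2 = 9.5 inches.
9.5 inches × 2.54 = 24.13 cm.
24/10 = 2.4 sts per cm; 24.13 × 2.4 = 57.91 sts.
Nearest multiple of 7 → 56.
6.5 inches = 16.51 cm; × 3.3 = 54.48 → 54 rows.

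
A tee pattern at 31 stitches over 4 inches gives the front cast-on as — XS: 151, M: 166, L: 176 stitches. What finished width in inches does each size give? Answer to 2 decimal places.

31/4 = 7.75 sts per in.
XS: 151 / 7.75 = 19.484 → 19.48 in.
M: 166 / 7.75 = 21.419 → 21.42 in.
L: 176 / 7.75 = 22.710 → 22.71 in.

XS 19.48 inches; M 21.42 inches; L 22.71 inches.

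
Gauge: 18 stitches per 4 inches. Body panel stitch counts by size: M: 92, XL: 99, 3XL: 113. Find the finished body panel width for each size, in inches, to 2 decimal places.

M 20.44 inches; XL 22.00 inches; 3XL 25.11 inches.

18/4 = 4.5 sts per in.
M: 92 / 4.5 = 20.444 → 20.44 in.
XL: 99 / 4.5 = 22.000 → 22.00 in.
3XL: 113 / 4.5 = 25.111 → 25.11 in.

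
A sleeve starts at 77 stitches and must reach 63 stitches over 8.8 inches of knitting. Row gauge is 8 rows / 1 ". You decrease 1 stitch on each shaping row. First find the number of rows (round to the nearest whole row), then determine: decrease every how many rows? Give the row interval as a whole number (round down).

Rows = 8.8 × 8 = 70.4 → 70 rows.
Stitches to remove: 14 → 14 shaping rows (at 1 st each).
70 / 14 = 5.00 → every 5 rows.

Decrease every 5th row.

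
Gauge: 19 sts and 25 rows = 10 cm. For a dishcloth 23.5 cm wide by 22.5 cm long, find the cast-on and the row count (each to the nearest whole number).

Stitch gauge = 19/10 = 1.9 sts/cm; 23.5 × 1.9 = 44.65 → 45 sts.
Row gauge = 25/10 = 2.5 rows/cm; 22.5 × 2.5 = 56.25 → 56 rows.

Cast on 45 stitches and work 56 rows.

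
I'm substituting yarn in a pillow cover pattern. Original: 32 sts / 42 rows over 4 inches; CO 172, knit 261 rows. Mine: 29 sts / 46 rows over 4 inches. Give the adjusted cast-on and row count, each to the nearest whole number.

Cast on 156 stitches; work 286 rows.

Stitches: 172 × 29/32 = 155.88 → 156.
Rows: 261 × 46/42 = 285.86 → 286.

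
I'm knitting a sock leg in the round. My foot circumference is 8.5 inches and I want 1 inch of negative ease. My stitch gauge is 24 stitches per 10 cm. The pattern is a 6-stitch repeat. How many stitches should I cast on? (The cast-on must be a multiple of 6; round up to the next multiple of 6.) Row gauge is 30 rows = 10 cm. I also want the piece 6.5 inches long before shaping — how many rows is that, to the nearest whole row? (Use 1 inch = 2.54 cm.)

Finished = 8.5 − 1 = 7.5 inches.
7.5 inches × 2.54 = 19.05 cm.
24/10 = 2.4 sts per cm; 19.05 × 2.4 = 45.72 sts.
Next multiple of 6 → 48.
6.5 inches = 16.51 cm; × 3 = 49.53 → 50 rows.

Cast on 48 stitches; work 50 rows.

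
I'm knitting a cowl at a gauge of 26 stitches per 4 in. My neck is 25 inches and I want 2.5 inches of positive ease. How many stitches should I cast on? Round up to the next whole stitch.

CO 179 sts.

Finished = 25 + 2.5 = 27.5 in.
26 / 4 = 6.5 sts per inch.
27.50 × 6.5 = 178.75 sts.
→ 179 sts.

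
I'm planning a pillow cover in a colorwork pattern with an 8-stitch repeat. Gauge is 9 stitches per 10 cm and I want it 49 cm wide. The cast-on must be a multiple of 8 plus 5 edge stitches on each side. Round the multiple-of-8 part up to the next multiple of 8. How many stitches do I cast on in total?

50 stitches.

9 / 10 = 0.9 sts per cm.
49 × 0.9 = 44.10 sts.
Less 10 edge sts → 34.10 for the repeat.
Next multiple of 8: 40.
Add back 10 edge sts → 50.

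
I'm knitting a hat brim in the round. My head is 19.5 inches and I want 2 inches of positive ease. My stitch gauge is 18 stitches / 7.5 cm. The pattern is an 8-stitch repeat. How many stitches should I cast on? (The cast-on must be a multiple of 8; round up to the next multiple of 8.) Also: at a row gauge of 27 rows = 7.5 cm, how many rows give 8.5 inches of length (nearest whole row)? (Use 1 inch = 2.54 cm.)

Finished = 19.5 + 2 = 21.5 inches.
21.5 inches × 2.54 = 54.61 cm.
18/7.5 = 2.4 sts per cm; 54.61 × 2.4 = 131.06 sts.
Next multiple of 8 → 136.
8.5 inches = 21.59 cm; × 3.6 = 77.72 → 78 rows.

Cast on 136 stitches; work 78 rows.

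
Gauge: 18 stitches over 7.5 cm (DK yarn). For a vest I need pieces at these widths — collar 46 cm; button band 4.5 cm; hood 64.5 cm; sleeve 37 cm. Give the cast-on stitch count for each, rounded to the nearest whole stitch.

collar 110; button band 11; hood 155; sleeve 89.

Rate = 18/7.5 = 2.4 sts per cm.
collar: 46 × 2.4 = 110.40 → 110.
button band: 4.5 × 2.4 = 10.80 → 11.
hood: 64.5 × 2.4 = 154.80 → 155.
sleeve: 37 × 2.4 = 88.80 → 89.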